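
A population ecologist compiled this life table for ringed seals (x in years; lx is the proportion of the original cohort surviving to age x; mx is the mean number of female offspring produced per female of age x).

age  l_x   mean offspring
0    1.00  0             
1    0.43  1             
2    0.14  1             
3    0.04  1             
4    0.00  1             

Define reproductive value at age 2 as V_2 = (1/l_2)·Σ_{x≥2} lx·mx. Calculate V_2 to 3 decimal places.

1.286

lx·mx for x ≥ 2: 0.14, 0.04, 0 → sum = 0.18
V_2 = 0.18 / l_2 = 0.18 / 0.14 = 1.285714… → 1.286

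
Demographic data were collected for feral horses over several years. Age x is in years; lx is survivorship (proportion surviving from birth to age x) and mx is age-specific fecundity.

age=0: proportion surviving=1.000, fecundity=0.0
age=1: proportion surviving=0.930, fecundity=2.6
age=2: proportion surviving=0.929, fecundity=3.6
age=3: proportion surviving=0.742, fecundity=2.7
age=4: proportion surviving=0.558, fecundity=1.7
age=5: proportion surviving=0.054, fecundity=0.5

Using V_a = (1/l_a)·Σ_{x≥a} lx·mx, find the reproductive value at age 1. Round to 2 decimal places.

9.40

lx·mx for x ≥ 1: 2.418, 3.3444, 2.0034, 0.9486, 0.027 → sum = 8.7414
V_1 = 8.7414 / l_1 = 8.7414 / 0.93 = 9.399355… → 9.40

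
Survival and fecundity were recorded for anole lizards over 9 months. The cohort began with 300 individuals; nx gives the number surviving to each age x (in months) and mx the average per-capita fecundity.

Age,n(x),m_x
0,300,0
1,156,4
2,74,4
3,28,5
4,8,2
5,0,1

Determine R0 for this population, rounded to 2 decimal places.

3.59

lx = nx/n0 = nx/300: 1, 0.52, 0.24667…, 0.09333…, 0.02667…, 0
lx·mx by age: 0, 2.08, 0.986667…, 0.466667…, 0.053333…, 0
R0 = Σ lx·mx = 3.586667… → 3.59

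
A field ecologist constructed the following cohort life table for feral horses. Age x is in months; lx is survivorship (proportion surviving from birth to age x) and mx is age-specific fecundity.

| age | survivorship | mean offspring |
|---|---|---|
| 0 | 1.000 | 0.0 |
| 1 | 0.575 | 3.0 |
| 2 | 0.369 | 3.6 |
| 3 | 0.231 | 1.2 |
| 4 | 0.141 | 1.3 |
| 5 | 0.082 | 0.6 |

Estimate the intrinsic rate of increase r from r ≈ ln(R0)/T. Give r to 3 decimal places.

0.731

R0 = Σ lx·mx = 0 + 1.725 + 1.3284 + 0.2772 + 0.1833 + 0.0492 = 3.5631
Σ x·lx·mx = 6.1926; T = 6.1926/3.5631 = 1.73798…
r ≈ ln(R0)/T = ln(3.5631)/1.73798… = 0.7311… → 0.731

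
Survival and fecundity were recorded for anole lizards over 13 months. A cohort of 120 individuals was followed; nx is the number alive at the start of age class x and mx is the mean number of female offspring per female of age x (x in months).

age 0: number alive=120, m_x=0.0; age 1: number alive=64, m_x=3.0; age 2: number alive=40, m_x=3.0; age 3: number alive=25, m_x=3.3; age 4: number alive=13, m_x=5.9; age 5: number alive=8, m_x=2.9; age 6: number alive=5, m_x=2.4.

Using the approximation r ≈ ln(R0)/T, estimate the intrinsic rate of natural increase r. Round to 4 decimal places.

0.6209

lx = nx/n0 = nx/120: 1, 0.53333…, 0.33333…, 0.20833…, 0.10833…, 0.06667…, 0.04167…
R0 = Σ lx·mx = 0 + 1.6… + 1… + 0.6875… + 0.63917… + 0.19333… + 0.1… = 4.22…
Σ x·lx·mx = 9.785833…; T = 9.785833…/4.22… = 2.31892…
r ≈ ln(R0)/T = ln(4.22…)/2.31892… = 0.620908… → 0.6209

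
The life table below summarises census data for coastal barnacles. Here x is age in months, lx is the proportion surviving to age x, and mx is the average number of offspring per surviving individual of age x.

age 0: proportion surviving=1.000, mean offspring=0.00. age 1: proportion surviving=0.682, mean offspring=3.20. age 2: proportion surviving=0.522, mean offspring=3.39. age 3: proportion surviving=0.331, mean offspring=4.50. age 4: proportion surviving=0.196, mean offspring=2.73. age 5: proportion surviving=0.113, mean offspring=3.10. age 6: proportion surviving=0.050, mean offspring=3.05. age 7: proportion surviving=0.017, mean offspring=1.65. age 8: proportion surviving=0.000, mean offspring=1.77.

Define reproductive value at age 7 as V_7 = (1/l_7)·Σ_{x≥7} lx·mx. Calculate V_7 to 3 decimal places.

lx·mx for x ≥ 7: 0.02805, 0 → sum = 0.02805
V_7 = 0.02805 / l_7 = 0.02805 / 0.017 = 1.65 → 1.650

1.650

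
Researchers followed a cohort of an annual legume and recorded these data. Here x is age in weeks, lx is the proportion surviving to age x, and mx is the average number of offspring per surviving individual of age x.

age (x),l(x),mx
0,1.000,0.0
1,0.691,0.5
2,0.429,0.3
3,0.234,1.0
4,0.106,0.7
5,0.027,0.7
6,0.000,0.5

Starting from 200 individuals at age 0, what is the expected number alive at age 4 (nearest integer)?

21

Expected survivors = N0 · l_4 = 200 × 0.106 = 21.2 → 21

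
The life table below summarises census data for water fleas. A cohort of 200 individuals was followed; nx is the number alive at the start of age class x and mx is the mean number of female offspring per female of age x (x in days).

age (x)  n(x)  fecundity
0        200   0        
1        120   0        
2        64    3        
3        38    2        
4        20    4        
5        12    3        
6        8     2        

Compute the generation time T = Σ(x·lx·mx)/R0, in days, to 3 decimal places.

lx = nx/n0 = nx/200: 1, 0.6, 0.32, 0.19, 0.1, 0.06, 0.04
lx·mx: 0, 0, 0.96, 0.38, 0.4, 0.18, 0.08 → R0 = 2
x·lx·mx: 0, 0, 1.92, 1.14, 1.6, 0.9, 0.48 → Σ = 6.04
T = 6.04 / 2 = 3.02 → 3.020

3.020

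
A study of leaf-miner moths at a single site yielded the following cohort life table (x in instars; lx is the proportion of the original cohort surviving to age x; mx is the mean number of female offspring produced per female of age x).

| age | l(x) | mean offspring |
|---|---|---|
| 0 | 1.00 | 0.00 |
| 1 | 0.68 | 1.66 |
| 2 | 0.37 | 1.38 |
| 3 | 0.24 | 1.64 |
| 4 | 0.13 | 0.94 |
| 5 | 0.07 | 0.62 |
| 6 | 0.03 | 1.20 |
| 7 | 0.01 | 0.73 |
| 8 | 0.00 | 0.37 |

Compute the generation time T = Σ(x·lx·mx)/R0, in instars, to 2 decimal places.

1.92

lx·mx: 0, 1.1288, 0.5106, 0.3936, 0.1222, 0.0434, 0.036, 0.0073, 0 → R0 = 2.2419
x·lx·mx: 0, 1.1288, 1.0212, 1.1808, 0.4888, 0.217, 0.216, 0.0511, 0 → Σ = 4.3037
T = 4.3037 / 2.2419 = 1.919666… → 1.92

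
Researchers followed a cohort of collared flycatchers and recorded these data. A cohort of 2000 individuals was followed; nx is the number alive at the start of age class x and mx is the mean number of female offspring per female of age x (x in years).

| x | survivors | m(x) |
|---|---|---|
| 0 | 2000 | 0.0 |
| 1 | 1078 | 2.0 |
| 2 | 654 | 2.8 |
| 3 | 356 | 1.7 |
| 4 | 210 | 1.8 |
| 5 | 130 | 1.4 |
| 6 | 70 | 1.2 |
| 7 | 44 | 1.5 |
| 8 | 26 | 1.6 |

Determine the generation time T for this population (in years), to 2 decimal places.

lx = nx/n0 = nx/2000: 1, 0.539, 0.327, 0.178, 0.105, 0.065, 0.035, 0.022, 0.013
lx·mx: 0, 1.078, 0.9156, 0.3026, 0.189, 0.091, 0.042, 0.033, 0.0208 → R0 = 2.672
x·lx·mx: 0, 1.078, 1.8312, 0.9078, 0.756, 0.455, 0.252, 0.231, 0.1664 → Σ = 5.6774
T = 5.6774 / 2.672 = 2.124775… → 2.12

2.12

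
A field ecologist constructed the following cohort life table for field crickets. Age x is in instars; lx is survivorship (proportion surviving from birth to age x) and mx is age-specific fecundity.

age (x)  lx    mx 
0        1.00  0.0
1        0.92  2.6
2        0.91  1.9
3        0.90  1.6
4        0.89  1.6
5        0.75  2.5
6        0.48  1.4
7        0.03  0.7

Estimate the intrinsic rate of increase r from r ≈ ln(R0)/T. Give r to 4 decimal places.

0.7328

R0 = Σ lx·mx = 0 + 2.392 + 1.729 + 1.44 + 1.424 + 1.875 + 0.672 + 0.021 = 9.553
Σ x·lx·mx = 29.42; T = 29.42/9.553 = 3.07966…
r ≈ ln(R0)/T = ln(9.553)/3.07966… = 0.732826… → 0.7328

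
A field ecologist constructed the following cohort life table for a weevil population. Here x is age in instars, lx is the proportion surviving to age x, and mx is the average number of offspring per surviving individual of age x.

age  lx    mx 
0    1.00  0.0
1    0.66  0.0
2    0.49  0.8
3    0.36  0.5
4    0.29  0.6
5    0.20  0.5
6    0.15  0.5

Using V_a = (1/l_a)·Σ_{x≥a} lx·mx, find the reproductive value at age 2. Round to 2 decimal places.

lx·mx for x ≥ 2: 0.392, 0.18, 0.174, 0.1, 0.075 → sum = 0.921
V_2 = 0.921 / l_2 = 0.921 / 0.49 = 1.879592… → 1.88

1.88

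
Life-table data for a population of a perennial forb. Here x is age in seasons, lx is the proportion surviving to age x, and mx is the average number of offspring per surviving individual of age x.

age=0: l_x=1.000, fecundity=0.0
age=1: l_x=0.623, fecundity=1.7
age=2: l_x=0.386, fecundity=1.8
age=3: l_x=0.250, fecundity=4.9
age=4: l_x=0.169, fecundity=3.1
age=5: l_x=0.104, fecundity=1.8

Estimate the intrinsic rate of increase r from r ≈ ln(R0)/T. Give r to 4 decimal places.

0.5262

R0 = Σ lx·mx = 0 + 1.0591 + 0.6948 + 1.225 + 0.5239 + 0.1872 = 3.69
Σ x·lx·mx = 9.1553; T = 9.1553/3.69 = 2.48111…
r ≈ ln(R0)/T = ln(3.69)/2.48111… = 0.526227… → 0.5262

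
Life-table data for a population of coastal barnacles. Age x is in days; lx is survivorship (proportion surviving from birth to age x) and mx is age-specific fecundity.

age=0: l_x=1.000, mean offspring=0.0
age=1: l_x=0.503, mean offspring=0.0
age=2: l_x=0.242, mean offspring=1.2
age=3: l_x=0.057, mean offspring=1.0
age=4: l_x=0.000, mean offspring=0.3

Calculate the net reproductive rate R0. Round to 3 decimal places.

lx·mx by age: 0, 0, 0.2904, 0.057, 0
R0 = Σ lx·mx = 0.3474 → 0.347

0.347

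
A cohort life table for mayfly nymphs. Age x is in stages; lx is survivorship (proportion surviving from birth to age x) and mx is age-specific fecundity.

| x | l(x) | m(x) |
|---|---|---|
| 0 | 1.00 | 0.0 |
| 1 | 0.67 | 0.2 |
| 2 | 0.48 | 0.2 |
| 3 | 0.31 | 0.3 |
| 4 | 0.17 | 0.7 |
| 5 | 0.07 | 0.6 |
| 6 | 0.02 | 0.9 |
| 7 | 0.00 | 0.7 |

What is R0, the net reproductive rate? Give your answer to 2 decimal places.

0.50

lx·mx by age: 0, 0.134, 0.096, 0.093, 0.119, 0.042, 0.018, 0
R0 = Σ lx·mx = 0.502 → 0.50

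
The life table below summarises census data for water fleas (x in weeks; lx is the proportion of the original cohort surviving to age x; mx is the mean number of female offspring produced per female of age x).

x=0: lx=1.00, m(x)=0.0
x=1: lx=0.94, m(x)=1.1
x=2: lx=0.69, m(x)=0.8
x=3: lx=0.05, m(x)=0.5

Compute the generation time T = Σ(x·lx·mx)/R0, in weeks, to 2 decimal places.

1.37

lx·mx: 0, 1.034, 0.552, 0.025 → R0 = 1.611
x·lx·mx: 0, 1.034, 1.104, 0.075 → Σ = 2.213
T = 2.213 / 1.611 = 1.373681… → 1.37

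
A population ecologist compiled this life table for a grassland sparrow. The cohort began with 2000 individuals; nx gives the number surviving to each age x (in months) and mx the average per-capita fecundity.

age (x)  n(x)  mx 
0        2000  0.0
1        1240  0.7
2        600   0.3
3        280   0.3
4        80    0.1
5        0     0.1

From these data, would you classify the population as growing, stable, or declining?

lx = nx/n0 = nx/2000: 1, 0.62, 0.3, 0.14, 0.04, 0
R0 = Σ lx·mx = 0 + 0.434 + 0.09 + 0.042 + 0.004 + 0 = 0.57
R0 < 1, so the population is declining.

declining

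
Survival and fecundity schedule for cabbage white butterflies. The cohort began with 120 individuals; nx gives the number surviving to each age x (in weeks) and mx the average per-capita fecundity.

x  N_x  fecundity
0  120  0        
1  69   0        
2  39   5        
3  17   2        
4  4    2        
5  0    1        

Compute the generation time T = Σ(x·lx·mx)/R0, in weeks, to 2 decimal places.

2.21

lx = nx/n0 = nx/120: 1, 0.575, 0.325, 0.14167…, 0.03333…, 0
lx·mx: 0, 0, 1.625, 0.283333…, 0.066667…, 0 → R0 = 1.975…
x·lx·mx: 0, 0, 3.25, 0.85…, 0.266667…, 0 → Σ = 4.366667…
T = 4.366667… / 1.975… = 2.21097… → 2.21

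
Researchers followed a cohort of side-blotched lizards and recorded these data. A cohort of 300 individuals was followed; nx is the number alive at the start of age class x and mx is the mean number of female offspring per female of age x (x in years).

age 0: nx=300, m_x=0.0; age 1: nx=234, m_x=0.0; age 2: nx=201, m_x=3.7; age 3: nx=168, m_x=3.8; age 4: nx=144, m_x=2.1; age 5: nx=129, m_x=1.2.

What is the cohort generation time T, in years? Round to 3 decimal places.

2.928

lx = nx/n0 = nx/300: 1, 0.78, 0.67, 0.56, 0.48, 0.43
lx·mx: 0, 0, 2.479, 2.128, 1.008, 0.516 → R0 = 6.131
x·lx·mx: 0, 0, 4.958, 6.384, 4.032, 2.58 → Σ = 17.954
T = 17.954 / 6.131 = 2.928397… → 2.928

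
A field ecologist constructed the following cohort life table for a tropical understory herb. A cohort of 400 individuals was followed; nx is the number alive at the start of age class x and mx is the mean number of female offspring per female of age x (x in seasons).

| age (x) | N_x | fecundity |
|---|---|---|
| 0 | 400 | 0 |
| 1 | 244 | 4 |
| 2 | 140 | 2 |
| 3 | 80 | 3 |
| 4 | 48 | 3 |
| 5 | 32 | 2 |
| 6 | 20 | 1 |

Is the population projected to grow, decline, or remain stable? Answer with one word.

growing

lx = nx/n0 = nx/400: 1, 0.61, 0.35, 0.2, 0.12, 0.08, 0.05
R0 = Σ lx·mx = 0 + 2.44 + 0.7 + 0.6 + 0.36 + 0.16 + 0.05 = 4.31
R0 > 1, so the population is growing.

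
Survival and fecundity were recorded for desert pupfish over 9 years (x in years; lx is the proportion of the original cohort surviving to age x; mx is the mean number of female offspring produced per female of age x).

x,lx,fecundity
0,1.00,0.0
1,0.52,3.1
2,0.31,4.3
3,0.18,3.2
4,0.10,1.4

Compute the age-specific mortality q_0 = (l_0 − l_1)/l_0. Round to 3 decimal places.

0.480

q_0 = (l_0 − l_1) / l_0 = (1 − 0.52) / 1
     = 0.48 / 1 = 0.48 → 0.480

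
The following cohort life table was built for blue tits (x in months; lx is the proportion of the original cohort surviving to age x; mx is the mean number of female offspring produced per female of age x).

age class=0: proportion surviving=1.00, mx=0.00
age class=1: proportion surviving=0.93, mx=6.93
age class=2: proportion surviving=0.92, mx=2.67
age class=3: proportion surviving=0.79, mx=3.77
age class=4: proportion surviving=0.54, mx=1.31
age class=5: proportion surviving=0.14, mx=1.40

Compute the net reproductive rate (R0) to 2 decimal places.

lx·mx by age: 0, 6.4449, 2.4564, 2.9783, 0.7074, 0.196
R0 = Σ lx·mx = 12.783 → 12.78

12.78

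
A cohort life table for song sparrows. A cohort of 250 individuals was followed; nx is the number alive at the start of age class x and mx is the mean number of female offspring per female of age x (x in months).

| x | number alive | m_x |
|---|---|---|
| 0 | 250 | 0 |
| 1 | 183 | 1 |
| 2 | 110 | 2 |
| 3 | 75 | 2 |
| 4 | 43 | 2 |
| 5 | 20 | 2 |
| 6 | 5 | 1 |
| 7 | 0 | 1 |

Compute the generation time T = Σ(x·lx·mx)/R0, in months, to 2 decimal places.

lx = nx/n0 = nx/250: 1, 0.732, 0.44, 0.3, 0.172, 0.08, 0.02, 0
lx·mx: 0, 0.732, 0.88, 0.6, 0.344, 0.16, 0.02, 0 → R0 = 2.736
x·lx·mx: 0, 0.732, 1.76, 1.8, 1.376, 0.8, 0.12, 0 → Σ = 6.588
T = 6.588 / 2.736 = 2.407895… → 2.41

2.41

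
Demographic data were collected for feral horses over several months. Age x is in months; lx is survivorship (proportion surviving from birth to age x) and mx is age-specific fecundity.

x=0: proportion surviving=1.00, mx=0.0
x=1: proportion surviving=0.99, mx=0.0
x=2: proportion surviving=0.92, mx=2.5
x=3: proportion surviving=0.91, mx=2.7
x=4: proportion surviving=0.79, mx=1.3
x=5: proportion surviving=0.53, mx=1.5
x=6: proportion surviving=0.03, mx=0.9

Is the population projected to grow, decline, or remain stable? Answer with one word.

growing

R0 = Σ lx·mx = 0 + 0 + 2.3 + 2.457 + 1.027 + 0.795 + 0.027 = 6.606
R0 > 1, so the population is growing.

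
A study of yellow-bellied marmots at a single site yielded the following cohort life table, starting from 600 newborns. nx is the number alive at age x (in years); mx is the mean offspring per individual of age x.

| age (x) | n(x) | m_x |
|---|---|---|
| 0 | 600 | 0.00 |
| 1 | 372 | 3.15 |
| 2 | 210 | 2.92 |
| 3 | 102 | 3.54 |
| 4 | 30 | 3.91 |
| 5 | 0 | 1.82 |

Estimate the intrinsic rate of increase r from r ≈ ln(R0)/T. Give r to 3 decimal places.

0.761

lx = nx/n0 = nx/600: 1, 0.62, 0.35, 0.17, 0.05, 0
R0 = Σ lx·mx = 0 + 1.953 + 1.022 + 0.6018 + 0.1955 + 0 = 3.7723
Σ x·lx·mx = 6.5844; T = 6.5844/3.7723 = 1.74546…
r ≈ ln(R0)/T = ln(3.7723)/1.74546… = 0.76065… → 0.761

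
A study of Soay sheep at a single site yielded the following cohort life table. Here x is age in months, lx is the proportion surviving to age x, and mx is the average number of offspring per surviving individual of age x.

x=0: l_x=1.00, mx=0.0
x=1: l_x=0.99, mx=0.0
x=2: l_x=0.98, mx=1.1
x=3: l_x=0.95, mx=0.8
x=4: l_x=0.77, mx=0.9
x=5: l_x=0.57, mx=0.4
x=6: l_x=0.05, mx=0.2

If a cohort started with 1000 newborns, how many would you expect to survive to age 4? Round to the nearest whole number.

770

Expected survivors = N0 · l_4 = 1000 × 0.77 = 770 → 770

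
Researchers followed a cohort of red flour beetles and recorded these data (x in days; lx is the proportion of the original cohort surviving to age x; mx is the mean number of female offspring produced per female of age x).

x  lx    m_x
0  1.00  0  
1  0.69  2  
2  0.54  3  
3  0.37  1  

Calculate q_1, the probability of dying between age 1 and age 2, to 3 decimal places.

0.217

q_1 = (l_1 − l_2) / l_1 = (0.69 − 0.54) / 0.69
     = 0.15 / 0.69 = 0.217391… → 0.217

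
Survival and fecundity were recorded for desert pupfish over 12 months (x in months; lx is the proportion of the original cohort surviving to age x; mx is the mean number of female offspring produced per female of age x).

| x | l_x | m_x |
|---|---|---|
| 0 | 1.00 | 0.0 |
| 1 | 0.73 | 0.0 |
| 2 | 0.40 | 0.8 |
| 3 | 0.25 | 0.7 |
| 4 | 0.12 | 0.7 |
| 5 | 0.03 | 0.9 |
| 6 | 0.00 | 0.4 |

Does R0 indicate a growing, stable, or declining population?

declining

R0 = Σ lx·mx = 0 + 0 + 0.32 + 0.175 + 0.084 + 0.027 + 0 = 0.606
R0 < 1, so the population is declining.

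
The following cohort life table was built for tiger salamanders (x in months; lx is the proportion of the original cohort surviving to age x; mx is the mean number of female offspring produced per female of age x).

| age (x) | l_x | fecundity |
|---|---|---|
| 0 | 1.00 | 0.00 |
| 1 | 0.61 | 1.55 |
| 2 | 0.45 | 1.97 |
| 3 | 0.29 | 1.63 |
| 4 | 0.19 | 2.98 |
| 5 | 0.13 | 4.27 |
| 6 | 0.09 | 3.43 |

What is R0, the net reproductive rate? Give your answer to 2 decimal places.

3.73

lx·mx by age: 0, 0.9455, 0.8865, 0.4727, 0.5662, 0.5551, 0.3087
R0 = Σ lx·mx = 3.7347 → 3.73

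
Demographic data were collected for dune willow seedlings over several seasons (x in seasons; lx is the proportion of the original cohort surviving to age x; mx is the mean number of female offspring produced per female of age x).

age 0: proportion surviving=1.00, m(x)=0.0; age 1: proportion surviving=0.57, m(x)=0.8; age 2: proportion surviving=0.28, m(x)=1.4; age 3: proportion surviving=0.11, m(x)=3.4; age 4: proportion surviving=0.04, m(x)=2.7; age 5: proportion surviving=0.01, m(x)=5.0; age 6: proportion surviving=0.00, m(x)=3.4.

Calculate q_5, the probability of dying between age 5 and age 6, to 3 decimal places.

1.000

q_5 = (l_5 − l_6) / l_5 = (0.01 − 0) / 0.01
     = 0.01 / 0.01 = 1 → 1.000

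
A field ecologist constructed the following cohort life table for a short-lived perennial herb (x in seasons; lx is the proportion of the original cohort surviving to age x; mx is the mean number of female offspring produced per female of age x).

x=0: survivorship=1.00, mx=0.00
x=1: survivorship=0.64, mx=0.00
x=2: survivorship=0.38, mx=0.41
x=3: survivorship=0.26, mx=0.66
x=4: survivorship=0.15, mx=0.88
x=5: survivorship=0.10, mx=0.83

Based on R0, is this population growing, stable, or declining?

declining

R0 = Σ lx·mx = 0 + 0 + 0.1558 + 0.1716 + 0.132 + 0.083 = 0.5424
R0 < 1, so the population is declining.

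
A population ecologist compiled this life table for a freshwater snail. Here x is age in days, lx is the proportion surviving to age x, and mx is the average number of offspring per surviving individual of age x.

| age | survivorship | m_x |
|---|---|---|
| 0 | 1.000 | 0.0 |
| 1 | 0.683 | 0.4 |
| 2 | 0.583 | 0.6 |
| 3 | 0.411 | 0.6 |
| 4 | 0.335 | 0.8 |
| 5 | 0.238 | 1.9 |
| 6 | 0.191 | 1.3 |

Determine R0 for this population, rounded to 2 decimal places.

lx·mx by age: 0, 0.2732, 0.3498, 0.2466, 0.268, 0.4522, 0.2483
R0 = Σ lx·mx = 1.8381 → 1.84

1.84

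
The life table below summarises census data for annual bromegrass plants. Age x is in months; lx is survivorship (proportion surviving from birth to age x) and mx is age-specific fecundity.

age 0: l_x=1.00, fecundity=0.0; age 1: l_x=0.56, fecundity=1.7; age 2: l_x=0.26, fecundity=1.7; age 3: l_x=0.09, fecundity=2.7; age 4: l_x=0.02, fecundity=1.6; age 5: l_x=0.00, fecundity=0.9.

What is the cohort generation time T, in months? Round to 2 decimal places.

lx·mx: 0, 0.952, 0.442, 0.243, 0.032, 0 → R0 = 1.669
x·lx·mx: 0, 0.952, 0.884, 0.729, 0.128, 0 → Σ = 2.693
T = 2.693 / 1.669 = 1.613541… → 1.61

1.61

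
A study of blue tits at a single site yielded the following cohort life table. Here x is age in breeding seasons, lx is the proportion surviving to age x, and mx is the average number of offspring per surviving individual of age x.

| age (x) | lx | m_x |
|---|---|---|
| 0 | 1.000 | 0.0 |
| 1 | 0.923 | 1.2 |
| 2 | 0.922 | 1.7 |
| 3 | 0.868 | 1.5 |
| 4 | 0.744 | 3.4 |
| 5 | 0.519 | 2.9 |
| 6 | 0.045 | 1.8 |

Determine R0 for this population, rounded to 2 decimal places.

8.09

lx·mx by age: 0, 1.1076, 1.5674, 1.302, 2.5296, 1.5051, 0.081
R0 = Σ lx·mx = 8.0927 → 8.09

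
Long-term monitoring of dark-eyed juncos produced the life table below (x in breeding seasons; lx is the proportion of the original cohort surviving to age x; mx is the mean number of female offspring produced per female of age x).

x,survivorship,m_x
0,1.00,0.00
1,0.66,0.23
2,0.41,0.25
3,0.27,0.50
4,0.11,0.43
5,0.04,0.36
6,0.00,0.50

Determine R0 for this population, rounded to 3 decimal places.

lx·mx by age: 0, 0.1518, 0.1025, 0.135, 0.0473, 0.0144, 0
R0 = Σ lx·mx = 0.451 → 0.451

0.451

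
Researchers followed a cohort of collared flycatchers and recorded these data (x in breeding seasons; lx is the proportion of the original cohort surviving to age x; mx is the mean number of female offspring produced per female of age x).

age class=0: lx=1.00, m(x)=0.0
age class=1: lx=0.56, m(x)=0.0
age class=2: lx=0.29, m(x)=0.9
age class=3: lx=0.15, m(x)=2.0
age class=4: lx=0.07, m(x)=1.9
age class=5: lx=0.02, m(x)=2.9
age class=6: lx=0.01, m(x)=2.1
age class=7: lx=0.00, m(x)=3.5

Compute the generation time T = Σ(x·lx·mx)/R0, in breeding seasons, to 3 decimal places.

lx·mx: 0, 0, 0.261, 0.3, 0.133, 0.058, 0.021, 0 → R0 = 0.773
x·lx·mx: 0, 0, 0.522, 0.9, 0.532, 0.29, 0.126, 0 → Σ = 2.37
T = 2.37 / 0.773 = 3.065977… → 3.066

3.066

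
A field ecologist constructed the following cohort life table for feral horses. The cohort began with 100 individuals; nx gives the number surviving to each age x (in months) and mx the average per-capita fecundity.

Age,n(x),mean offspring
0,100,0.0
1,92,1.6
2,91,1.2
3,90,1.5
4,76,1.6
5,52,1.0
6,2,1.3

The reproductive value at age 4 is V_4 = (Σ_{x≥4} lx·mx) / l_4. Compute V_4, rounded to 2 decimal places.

lx = nx/n0 = nx/100: 1, 0.92, 0.91, 0.9, 0.76, 0.52, 0.02
lx·mx for x ≥ 4: 1.216, 0.52, 0.026 → sum = 1.762
V_4 = 1.762 / l_4 = 1.762 / 0.76 = 2.318421… → 2.32

2.32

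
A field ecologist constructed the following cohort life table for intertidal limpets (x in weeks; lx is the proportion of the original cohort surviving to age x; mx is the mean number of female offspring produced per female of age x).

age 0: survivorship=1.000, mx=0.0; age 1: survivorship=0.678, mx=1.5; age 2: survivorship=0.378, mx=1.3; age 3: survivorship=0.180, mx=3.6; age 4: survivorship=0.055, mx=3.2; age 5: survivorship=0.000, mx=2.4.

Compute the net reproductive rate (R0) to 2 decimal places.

lx·mx by age: 0, 1.017, 0.4914, 0.648, 0.176, 0
R0 = Σ lx·mx = 2.3324 → 2.33

2.33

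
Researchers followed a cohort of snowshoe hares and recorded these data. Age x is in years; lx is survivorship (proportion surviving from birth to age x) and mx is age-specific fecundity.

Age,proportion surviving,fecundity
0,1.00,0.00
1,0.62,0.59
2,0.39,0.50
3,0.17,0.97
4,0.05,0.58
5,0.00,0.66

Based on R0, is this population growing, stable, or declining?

declining

R0 = Σ lx·mx = 0 + 0.3658 + 0.195 + 0.1649 + 0.029 + 0 = 0.7547
R0 < 1, so the population is declining.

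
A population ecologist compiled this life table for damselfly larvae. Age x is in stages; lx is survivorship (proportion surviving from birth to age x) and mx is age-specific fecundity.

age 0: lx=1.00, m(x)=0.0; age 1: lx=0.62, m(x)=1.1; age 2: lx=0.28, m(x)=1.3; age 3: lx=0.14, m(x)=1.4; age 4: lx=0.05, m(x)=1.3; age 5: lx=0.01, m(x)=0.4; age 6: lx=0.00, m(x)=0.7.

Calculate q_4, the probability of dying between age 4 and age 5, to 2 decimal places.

0.80

q_4 = (l_4 − l_5) / l_4 = (0.05 − 0.01) / 0.05
     = 0.04 / 0.05 = 0.8 → 0.80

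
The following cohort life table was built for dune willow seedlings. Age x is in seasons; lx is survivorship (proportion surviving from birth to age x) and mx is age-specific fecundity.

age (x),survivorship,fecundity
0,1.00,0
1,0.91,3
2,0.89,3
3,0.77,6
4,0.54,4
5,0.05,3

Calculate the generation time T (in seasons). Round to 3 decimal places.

lx·mx: 0, 2.73, 2.67, 4.62, 2.16, 0.15 → R0 = 12.33
x·lx·mx: 0, 2.73, 5.34, 13.86, 8.64, 0.75 → Σ = 31.32
T = 31.32 / 12.33 = 2.540146… → 2.540

2.540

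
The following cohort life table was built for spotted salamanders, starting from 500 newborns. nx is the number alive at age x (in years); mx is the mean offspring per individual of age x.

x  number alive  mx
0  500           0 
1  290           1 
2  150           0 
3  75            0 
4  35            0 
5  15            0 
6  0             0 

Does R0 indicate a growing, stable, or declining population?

declining

lx = nx/n0 = nx/500: 1, 0.58, 0.3, 0.15, 0.07, 0.03, 0
R0 = Σ lx·mx = 0 + 0.58 + 0 + 0 + 0 + 0 + 0 = 0.58
R0 < 1, so the population is declining.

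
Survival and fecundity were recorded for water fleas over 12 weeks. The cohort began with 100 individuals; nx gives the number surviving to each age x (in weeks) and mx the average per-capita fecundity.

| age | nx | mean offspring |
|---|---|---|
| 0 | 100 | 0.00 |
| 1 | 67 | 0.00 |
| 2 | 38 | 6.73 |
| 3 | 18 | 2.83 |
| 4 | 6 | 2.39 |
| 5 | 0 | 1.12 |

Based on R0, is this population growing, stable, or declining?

lx = nx/n0 = nx/100: 1, 0.67, 0.38, 0.18, 0.06, 0
R0 = Σ lx·mx = 0 + 0 + 2.5574 + 0.5094 + 0.1434 + 0 = 3.2102
R0 > 1, so the population is growing.

growing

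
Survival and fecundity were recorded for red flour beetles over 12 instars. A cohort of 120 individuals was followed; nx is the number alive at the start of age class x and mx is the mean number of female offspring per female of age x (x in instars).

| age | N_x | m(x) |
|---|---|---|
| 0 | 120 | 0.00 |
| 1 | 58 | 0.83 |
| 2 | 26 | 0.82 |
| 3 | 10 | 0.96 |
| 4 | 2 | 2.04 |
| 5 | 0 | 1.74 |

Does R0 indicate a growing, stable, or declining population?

lx = nx/n0 = nx/120: 1, 0.48333…, 0.21667…, 0.08333…, 0.01667…, 0
R0 = Σ lx·mx = 0 + 0.401167… + 0.177667… + 0.08… + 0.034… + 0 = 0.692833…
R0 < 1, so the population is declining.

declining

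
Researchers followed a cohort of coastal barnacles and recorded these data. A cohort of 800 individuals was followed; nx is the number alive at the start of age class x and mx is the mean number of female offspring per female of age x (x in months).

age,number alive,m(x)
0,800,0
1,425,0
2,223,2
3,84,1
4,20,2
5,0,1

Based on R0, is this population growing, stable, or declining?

lx = nx/n0 = nx/800: 1, 0.53125, 0.27875, 0.105, 0.025, 0
R0 = Σ lx·mx = 0 + 0 + 0.5575 + 0.105 + 0.05 + 0 = 0.7125
R0 < 1, so the population is declining.

declining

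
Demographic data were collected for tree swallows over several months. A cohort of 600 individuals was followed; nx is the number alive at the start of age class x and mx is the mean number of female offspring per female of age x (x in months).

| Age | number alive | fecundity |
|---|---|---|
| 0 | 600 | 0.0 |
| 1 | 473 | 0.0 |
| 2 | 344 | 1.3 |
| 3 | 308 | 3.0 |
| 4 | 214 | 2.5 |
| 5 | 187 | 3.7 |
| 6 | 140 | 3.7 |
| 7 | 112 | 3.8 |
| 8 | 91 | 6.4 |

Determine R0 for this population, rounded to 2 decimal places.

6.87

lx = nx/n0 = nx/600: 1, 0.78833…, 0.57333…, 0.51333…, 0.35667…, 0.31167…, 0.23333…, 0.18667…, 0.15167…
lx·mx by age: 0, 0, 0.745333…, 1.54…, 0.891667…, 1.153167…, 0.863333…, 0.709333…, 0.970667…
R0 = Σ lx·mx = 6.8735… → 6.87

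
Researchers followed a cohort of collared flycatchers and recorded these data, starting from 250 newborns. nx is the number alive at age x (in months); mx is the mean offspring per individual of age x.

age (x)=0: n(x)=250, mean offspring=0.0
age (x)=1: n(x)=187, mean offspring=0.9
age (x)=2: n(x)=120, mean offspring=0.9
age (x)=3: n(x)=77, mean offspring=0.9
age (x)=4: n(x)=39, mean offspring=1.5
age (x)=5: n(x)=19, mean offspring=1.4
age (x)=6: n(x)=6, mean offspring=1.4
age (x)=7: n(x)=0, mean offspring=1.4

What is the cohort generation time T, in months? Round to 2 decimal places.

lx = nx/n0 = nx/250: 1, 0.748, 0.48, 0.308, 0.156, 0.076, 0.024, 0
lx·mx: 0, 0.6732, 0.432, 0.2772, 0.234, 0.1064, 0.0336, 0 → R0 = 1.7564
x·lx·mx: 0, 0.6732, 0.864, 0.8316, 0.936, 0.532, 0.2016, 0 → Σ = 4.0384
T = 4.0384 / 1.7564 = 2.299248… → 2.30

2.30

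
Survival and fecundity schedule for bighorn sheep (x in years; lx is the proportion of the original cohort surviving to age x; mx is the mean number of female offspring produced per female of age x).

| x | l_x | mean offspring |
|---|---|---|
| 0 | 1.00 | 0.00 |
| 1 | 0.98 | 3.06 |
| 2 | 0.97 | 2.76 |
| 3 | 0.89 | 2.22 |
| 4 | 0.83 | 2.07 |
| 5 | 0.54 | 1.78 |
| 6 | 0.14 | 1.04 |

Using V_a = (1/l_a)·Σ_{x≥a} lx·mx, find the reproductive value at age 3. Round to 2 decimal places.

5.39

lx·mx for x ≥ 3: 1.9758, 1.7181, 0.9612, 0.1456 → sum = 4.8007
V_3 = 4.8007 / l_3 = 4.8007 / 0.89 = 5.394045… → 5.39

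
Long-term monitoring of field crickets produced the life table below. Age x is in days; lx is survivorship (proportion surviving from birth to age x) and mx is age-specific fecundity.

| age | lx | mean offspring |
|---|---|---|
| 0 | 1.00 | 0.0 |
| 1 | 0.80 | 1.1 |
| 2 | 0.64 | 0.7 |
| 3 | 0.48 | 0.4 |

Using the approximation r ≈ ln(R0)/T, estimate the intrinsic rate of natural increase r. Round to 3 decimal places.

0.271

R0 = Σ lx·mx = 0 + 0.88 + 0.448 + 0.192 = 1.52
Σ x·lx·mx = 2.352; T = 2.352/1.52 = 1.54737…
r ≈ ln(R0)/T = ln(1.52)/1.54737… = 0.2706… → 0.271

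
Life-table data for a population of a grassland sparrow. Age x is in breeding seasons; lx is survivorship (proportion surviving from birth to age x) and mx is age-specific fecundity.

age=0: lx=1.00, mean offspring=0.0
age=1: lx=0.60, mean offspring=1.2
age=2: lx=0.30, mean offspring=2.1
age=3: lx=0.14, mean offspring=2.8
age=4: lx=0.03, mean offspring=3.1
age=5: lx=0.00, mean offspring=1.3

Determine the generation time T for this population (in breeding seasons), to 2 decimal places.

lx·mx: 0, 0.72, 0.63, 0.392, 0.093, 0 → R0 = 1.835
x·lx·mx: 0, 0.72, 1.26, 1.176, 0.372, 0 → Σ = 3.528
T = 3.528 / 1.835 = 1.922616… → 1.92

1.92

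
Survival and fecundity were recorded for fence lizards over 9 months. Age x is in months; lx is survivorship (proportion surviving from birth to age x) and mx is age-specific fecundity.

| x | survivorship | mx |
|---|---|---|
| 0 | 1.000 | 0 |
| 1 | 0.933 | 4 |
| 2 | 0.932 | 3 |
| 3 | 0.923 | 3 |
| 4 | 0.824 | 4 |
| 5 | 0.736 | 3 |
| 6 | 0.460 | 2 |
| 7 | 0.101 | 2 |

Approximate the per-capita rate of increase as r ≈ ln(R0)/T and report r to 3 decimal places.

0.903

R0 = Σ lx·mx = 0 + 3.732 + 2.796 + 2.769 + 3.296 + 2.208 + 0.92 + 0.202 = 15.923
Σ x·lx·mx = 48.789; T = 48.789/15.923 = 3.06406…
r ≈ ln(R0)/T = ln(15.923)/3.06406… = 0.9033… → 0.903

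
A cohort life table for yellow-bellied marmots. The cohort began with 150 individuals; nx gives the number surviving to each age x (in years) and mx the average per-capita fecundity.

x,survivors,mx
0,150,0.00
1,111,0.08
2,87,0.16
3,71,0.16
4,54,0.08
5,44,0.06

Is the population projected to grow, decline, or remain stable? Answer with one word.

lx = nx/n0 = nx/150: 1, 0.74, 0.58, 0.47333…, 0.36, 0.29333…
R0 = Σ lx·mx = 0 + 0.0592 + 0.0928 + 0.075733… + 0.0288 + 0.0176… = 0.274133…
R0 < 1, so the population is declining.

declining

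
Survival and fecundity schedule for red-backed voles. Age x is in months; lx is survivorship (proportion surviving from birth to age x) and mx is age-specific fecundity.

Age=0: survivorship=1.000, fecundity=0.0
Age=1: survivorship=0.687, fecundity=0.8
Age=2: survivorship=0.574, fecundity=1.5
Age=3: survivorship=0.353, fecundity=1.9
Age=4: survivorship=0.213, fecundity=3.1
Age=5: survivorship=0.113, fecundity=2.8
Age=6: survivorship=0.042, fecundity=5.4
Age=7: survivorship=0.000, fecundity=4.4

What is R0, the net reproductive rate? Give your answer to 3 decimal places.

lx·mx by age: 0, 0.5496, 0.861, 0.6707, 0.6603, 0.3164, 0.2268, 0
R0 = Σ lx·mx = 3.2848 → 3.285

3.285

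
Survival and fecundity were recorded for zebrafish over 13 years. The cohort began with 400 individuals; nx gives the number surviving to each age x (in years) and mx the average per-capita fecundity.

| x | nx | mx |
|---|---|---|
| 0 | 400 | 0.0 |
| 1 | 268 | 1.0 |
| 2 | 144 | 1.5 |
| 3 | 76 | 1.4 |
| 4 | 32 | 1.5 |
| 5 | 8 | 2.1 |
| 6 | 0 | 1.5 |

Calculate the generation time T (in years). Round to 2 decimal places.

lx = nx/n0 = nx/400: 1, 0.67, 0.36, 0.19, 0.08, 0.02, 0
lx·mx: 0, 0.67, 0.54, 0.266, 0.12, 0.042, 0 → R0 = 1.638
x·lx·mx: 0, 0.67, 1.08, 0.798, 0.48, 0.21, 0 → Σ = 3.238
T = 3.238 / 1.638 = 1.976801… → 1.98

1.98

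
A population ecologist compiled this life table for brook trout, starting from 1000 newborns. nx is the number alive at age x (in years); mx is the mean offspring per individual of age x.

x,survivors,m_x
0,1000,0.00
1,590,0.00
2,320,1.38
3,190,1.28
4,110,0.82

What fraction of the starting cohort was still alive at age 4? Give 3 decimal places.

0.110

l_4 = n_4/n_0 = 110/1000 = 0.11 → 0.110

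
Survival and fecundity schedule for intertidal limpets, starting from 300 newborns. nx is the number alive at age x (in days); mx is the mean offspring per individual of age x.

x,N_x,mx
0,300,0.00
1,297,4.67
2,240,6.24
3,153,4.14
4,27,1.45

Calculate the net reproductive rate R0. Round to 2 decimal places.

lx = nx/n0 = nx/300: 1, 0.99, 0.8, 0.51, 0.09
lx·mx by age: 0, 4.6233, 4.992, 2.1114, 0.1305
R0 = Σ lx·mx = 11.8572 → 11.86

11.86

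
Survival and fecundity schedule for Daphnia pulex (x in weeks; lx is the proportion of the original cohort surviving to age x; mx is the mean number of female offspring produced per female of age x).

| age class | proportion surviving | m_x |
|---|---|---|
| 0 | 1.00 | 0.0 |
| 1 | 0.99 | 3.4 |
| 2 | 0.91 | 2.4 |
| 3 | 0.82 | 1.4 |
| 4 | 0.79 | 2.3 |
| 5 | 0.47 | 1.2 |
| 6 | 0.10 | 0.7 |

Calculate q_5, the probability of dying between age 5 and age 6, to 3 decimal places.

0.787

q_5 = (l_5 − l_6) / l_5 = (0.47 − 0.1) / 0.47
     = 0.37 / 0.47 = 0.787234… → 0.787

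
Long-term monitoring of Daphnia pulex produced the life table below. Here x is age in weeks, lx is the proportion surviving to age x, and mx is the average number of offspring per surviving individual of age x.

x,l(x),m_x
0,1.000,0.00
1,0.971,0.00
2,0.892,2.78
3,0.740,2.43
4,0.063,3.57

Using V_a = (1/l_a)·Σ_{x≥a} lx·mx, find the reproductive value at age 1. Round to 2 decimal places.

lx·mx for x ≥ 1: 0, 2.47976, 1.7982, 0.22491 → sum = 4.50287
V_1 = 4.50287 / l_1 = 4.50287 / 0.971 = 4.637353… → 4.64

4.64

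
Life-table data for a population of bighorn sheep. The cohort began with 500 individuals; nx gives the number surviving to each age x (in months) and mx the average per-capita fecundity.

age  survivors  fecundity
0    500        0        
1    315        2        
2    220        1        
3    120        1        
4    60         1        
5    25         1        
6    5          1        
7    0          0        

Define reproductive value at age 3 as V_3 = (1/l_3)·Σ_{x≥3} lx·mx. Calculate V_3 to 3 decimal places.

1.750

lx = nx/n0 = nx/500: 1, 0.63, 0.44, 0.24, 0.12, 0.05, 0.01, 0
lx·mx for x ≥ 3: 0.24, 0.12, 0.05, 0.01, 0 → sum = 0.42
V_3 = 0.42 / l_3 = 0.42 / 0.24 = 1.75 → 1.750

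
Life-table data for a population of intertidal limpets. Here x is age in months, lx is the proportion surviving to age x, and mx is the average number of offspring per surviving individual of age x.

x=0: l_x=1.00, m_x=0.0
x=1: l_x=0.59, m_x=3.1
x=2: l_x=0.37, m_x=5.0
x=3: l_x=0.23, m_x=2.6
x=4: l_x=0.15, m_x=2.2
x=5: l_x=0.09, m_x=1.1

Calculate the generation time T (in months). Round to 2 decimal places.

1.94

lx·mx: 0, 1.829, 1.85, 0.598, 0.33, 0.099 → R0 = 4.706
x·lx·mx: 0, 1.829, 3.7, 1.794, 1.32, 0.495 → Σ = 9.138
T = 9.138 / 4.706 = 1.941776… → 1.94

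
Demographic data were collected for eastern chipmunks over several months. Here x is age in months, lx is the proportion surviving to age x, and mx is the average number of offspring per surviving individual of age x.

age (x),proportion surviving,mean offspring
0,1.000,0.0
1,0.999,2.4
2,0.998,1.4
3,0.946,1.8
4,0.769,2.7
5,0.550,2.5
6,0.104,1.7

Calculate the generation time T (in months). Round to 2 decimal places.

2.91

lx·mx: 0, 2.3976, 1.3972, 1.7028, 2.0763, 1.375, 0.1768 → R0 = 9.1257
x·lx·mx: 0, 2.3976, 2.7944, 5.1084, 8.3052, 6.875, 1.0608 → Σ = 26.5414
T = 26.5414 / 9.1257 = 2.908423… → 2.91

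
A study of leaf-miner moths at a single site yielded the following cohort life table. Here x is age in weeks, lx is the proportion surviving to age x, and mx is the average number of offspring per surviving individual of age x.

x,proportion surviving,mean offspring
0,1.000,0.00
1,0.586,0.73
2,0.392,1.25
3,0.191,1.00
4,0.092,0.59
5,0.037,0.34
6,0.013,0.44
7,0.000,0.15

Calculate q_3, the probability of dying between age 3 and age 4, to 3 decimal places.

0.518

q_3 = (l_3 − l_4) / l_3 = (0.191 − 0.092) / 0.191
     = 0.099 / 0.191 = 0.518325… → 0.518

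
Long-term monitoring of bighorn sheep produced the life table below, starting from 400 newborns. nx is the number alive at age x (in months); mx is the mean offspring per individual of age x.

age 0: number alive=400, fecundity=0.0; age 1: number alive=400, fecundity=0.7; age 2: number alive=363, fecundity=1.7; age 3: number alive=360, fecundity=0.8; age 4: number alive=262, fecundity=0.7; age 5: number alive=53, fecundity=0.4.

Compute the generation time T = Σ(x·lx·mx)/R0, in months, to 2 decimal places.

2.32

lx = nx/n0 = nx/400: 1, 1, 0.9075, 0.9, 0.655, 0.1325
lx·mx: 0, 0.7, 1.54275, 0.72, 0.4585, 0.053 → R0 = 3.47425
x·lx·mx: 0, 0.7, 3.0855, 2.16, 1.834, 0.265 → Σ = 8.0445
T = 8.0445 / 3.47425 = 2.315464… → 2.32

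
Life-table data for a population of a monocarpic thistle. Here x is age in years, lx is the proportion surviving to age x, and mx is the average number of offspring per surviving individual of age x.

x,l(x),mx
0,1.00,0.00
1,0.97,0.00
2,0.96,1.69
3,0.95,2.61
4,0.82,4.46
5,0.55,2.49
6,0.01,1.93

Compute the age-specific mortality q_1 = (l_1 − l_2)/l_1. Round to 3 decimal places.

q_1 = (l_1 − l_2) / l_1 = (0.97 − 0.96) / 0.97
     = 0.01 / 0.97 = 0.010309… → 0.010

0.010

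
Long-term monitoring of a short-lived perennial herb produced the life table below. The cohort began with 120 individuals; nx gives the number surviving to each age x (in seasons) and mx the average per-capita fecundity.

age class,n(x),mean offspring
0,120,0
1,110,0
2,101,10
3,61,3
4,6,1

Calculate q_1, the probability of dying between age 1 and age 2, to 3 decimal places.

0.082

lx = nx/n0 = nx/120: 1, 0.91667…, 0.84167…, 0.50833…, 0.05
q_1 = (l_1 − l_2) / l_1 = (0.916667… − 0.841667…) / 0.916667…
     = 0.075… / 0.916667… = 0.081818… → 0.082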